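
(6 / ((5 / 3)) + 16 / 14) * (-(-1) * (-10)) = -332 / 7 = -47.43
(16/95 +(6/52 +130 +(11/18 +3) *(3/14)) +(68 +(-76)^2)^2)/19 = 3542976932557/1971060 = 1797498.27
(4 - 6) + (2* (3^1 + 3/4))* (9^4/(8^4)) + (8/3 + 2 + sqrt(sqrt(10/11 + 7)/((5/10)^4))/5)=4* 11^(3/4)* 87^(1/4)/55 + 360781/24576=16.02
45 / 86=0.52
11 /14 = 0.79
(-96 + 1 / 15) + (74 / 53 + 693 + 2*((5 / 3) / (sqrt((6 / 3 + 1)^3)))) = 10*sqrt(3) / 27 + 475778 / 795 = 599.10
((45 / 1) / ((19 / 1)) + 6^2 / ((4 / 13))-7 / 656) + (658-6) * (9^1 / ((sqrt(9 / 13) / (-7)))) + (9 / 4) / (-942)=233560301 / 1956848-13692 * sqrt(13)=-49247.85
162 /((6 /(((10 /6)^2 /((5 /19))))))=285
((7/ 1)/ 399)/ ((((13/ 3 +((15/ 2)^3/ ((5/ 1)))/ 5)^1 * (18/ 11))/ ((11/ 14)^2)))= 0.00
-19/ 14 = -1.36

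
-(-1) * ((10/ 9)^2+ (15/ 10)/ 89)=18043/ 14418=1.25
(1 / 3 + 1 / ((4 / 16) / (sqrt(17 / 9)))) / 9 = 1 / 27 + 4*sqrt(17) / 27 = 0.65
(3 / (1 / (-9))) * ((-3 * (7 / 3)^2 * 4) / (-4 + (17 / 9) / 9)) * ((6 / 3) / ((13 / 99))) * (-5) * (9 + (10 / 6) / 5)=330806.35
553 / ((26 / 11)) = 6083 / 26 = 233.96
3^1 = 3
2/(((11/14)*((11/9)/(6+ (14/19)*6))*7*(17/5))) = 3240/3553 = 0.91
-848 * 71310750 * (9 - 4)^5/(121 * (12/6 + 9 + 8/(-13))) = -150392123507.81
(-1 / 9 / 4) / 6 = -1 / 216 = -0.00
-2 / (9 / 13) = -26 / 9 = -2.89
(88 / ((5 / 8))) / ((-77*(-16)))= 4 / 35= 0.11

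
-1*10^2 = -100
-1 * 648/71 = -648/71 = -9.13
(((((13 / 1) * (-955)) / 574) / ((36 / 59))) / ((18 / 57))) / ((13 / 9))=-77.71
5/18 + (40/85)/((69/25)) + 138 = 974399/7038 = 138.45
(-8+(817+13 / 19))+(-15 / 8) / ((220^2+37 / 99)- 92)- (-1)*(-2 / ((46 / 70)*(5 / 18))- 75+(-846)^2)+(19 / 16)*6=2994697940687817 / 4179930346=716446.85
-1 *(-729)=729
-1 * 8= -8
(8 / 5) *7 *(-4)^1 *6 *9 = -12096 / 5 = -2419.20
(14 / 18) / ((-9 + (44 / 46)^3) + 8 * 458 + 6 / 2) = 85169 / 400657806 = 0.00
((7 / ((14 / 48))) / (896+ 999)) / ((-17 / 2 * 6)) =-8 / 32215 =-0.00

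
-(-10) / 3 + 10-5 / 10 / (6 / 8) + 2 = 44 / 3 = 14.67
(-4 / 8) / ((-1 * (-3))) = -1 / 6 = -0.17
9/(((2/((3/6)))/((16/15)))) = 12/5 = 2.40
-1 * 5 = -5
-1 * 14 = -14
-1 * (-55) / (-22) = -5 / 2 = -2.50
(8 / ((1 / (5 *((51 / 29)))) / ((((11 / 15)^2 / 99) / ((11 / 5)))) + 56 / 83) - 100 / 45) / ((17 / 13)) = -15823964 / 10088973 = -1.57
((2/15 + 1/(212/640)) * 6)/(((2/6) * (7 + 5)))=1253/265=4.73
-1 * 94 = -94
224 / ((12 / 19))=1064 / 3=354.67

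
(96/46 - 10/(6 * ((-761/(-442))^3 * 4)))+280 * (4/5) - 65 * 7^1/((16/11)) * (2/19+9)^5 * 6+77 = -70755107138983465472645639/602366835358066488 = -117461823.90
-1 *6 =-6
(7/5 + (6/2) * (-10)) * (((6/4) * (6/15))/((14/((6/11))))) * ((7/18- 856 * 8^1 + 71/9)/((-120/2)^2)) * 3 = 320099/84000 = 3.81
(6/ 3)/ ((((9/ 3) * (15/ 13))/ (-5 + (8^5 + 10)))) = 852098/ 45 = 18935.51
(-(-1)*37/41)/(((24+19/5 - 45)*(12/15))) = -0.07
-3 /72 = -1 /24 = -0.04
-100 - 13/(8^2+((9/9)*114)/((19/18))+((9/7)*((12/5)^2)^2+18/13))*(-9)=-1222081825/12287362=-99.46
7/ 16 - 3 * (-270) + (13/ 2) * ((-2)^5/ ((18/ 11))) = 98399/ 144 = 683.33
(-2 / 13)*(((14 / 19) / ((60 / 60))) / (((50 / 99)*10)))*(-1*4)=2772 / 30875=0.09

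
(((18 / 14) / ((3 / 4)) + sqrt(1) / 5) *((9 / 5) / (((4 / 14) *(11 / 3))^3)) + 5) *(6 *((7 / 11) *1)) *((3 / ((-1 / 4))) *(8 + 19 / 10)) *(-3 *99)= 32589324621 / 30250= 1077333.05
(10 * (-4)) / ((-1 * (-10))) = -4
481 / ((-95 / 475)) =-2405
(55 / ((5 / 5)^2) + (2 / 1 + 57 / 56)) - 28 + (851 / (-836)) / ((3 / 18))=279845 / 11704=23.91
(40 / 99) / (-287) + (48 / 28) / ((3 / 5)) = 81140 / 28413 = 2.86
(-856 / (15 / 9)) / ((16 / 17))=-5457 / 10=-545.70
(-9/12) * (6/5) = -9/10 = -0.90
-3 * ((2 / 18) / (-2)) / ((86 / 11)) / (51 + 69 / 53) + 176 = 22885685 / 130032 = 176.00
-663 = -663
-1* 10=-10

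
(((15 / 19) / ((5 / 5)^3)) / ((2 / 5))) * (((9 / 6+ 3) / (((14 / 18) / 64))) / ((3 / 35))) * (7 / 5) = 226800 / 19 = 11936.84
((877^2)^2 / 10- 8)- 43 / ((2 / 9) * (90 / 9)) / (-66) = 59155941856.39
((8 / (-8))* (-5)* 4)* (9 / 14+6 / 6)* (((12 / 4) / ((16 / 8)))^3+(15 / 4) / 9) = 1495 / 12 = 124.58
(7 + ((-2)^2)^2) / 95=23 / 95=0.24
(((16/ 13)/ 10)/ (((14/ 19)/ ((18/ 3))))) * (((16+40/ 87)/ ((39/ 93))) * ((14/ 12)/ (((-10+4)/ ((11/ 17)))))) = -18555856/ 3749265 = -4.95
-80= -80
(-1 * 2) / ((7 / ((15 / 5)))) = -6 / 7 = -0.86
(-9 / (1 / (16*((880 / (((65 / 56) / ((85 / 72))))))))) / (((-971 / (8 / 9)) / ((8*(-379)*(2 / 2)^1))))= -357736.87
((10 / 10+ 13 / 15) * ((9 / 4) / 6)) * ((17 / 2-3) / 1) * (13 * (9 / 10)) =9009 / 200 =45.04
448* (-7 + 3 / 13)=-39424 / 13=-3032.62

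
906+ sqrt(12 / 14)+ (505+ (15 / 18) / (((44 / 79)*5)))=sqrt(42) / 7+ 372583 / 264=1412.23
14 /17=0.82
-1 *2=-2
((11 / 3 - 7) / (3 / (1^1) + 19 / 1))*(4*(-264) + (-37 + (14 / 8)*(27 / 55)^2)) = 13220197 / 79860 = 165.54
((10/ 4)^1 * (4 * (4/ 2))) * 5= 100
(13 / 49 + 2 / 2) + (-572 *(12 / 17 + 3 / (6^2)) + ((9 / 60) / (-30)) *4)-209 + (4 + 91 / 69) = -626372109 / 957950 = -653.87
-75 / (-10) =15 / 2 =7.50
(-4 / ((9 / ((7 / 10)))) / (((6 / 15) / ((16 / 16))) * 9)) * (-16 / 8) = 14 / 81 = 0.17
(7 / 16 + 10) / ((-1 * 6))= -167 / 96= -1.74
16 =16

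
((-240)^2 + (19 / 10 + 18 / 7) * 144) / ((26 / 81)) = 82560708 / 455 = 181452.11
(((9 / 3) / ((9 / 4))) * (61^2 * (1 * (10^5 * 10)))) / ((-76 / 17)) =-63257000000 / 57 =-1109771929.82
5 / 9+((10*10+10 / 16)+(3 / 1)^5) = 24781 / 72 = 344.18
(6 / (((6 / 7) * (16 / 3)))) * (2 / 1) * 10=105 / 4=26.25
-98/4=-24.50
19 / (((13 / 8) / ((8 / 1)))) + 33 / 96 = 39055 / 416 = 93.88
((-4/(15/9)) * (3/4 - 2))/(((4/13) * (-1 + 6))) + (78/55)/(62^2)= 412347/211420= 1.95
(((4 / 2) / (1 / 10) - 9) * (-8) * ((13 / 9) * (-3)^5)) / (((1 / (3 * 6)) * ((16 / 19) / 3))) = 1980693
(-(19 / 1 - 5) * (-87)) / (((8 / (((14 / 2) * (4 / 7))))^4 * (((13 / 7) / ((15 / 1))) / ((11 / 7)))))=100485 / 104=966.20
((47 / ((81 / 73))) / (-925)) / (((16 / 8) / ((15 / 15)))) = -3431 / 149850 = -0.02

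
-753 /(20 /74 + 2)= -9287 /28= -331.68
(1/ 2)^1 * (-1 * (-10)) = 5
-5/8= -0.62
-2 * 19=-38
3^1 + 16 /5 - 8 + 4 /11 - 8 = -519 /55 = -9.44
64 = 64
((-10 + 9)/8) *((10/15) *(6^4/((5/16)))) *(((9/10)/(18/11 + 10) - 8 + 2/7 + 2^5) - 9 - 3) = -4272.67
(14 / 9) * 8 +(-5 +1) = 76 / 9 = 8.44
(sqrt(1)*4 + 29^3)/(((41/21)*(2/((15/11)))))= 7683795/902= 8518.62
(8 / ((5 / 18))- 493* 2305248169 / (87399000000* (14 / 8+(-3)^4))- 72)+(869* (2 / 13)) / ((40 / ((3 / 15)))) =-308735940054817 / 7232267250000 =-42.69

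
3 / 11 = 0.27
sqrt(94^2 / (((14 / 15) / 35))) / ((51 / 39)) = 3055 * sqrt(6) / 17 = 440.19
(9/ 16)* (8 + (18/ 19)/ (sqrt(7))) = 4.70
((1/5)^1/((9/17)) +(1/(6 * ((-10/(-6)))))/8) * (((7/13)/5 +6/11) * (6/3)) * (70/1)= 918589/25740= 35.69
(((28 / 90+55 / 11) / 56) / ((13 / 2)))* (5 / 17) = 239 / 55692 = 0.00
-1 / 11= -0.09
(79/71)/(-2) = -79/142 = -0.56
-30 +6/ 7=-29.14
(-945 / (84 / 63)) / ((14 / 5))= -2025 / 8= -253.12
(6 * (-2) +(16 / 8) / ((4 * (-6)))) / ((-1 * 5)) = 29 / 12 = 2.42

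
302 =302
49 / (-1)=-49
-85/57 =-1.49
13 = 13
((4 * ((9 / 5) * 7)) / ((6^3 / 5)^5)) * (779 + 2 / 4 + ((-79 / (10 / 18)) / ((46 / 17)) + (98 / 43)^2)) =136219134625 / 555432134418432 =0.00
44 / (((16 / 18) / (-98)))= -4851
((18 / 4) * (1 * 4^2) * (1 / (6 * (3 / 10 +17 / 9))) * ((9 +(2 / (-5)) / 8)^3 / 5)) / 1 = 154854153 / 197000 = 786.06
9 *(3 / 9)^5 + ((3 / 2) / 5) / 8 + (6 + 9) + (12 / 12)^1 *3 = 39041 / 2160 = 18.07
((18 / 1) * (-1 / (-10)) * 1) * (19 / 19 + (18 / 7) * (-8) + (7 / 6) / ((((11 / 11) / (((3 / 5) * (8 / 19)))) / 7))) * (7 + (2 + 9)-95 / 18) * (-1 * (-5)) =-2666247 / 1330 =-2004.70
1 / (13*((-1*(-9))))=1 / 117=0.01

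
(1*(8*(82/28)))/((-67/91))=-2132/67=-31.82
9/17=0.53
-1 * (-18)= 18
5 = 5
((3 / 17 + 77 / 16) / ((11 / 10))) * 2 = 6785 / 748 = 9.07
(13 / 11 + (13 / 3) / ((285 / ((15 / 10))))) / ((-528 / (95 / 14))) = -1079 / 69696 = -0.02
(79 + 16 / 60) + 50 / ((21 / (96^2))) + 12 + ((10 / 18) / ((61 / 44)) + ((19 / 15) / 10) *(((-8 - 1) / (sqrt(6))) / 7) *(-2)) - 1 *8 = 19 *sqrt(6) / 350 + 423239669 / 19215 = 22026.66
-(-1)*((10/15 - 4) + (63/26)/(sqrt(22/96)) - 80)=-78.27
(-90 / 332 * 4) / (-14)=45 / 581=0.08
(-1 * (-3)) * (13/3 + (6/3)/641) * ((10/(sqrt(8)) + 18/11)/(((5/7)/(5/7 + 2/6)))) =100068/3205 + 91729 * sqrt(2)/1923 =98.68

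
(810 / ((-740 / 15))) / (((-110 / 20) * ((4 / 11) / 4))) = 1215 / 37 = 32.84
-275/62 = -4.44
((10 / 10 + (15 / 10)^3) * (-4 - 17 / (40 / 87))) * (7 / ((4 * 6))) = -80311 / 1536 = -52.29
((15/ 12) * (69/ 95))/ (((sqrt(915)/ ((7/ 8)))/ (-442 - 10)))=-18193 * sqrt(915)/ 46360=-11.87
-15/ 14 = -1.07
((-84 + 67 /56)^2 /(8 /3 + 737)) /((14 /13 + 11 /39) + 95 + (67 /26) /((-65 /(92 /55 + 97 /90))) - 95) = 26980957285425 /3638154917264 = 7.42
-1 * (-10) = 10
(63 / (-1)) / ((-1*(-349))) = -63 / 349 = -0.18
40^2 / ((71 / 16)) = 25600 / 71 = 360.56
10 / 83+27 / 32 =2561 / 2656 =0.96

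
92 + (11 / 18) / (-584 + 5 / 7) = 6761371 / 73494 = 92.00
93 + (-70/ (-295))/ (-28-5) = 181057/ 1947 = 92.99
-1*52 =-52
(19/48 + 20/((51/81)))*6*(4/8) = 26243/272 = 96.48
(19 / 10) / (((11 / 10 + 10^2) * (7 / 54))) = 342 / 2359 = 0.14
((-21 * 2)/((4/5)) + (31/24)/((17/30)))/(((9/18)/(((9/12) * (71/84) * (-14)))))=242465/272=891.42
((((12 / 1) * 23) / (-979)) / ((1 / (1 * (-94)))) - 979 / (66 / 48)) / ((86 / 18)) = -6039936 / 42097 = -143.48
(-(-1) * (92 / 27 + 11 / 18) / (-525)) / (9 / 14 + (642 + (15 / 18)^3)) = -868 / 72941325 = -0.00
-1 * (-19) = 19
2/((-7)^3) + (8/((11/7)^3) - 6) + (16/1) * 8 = 56635556/456533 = 124.06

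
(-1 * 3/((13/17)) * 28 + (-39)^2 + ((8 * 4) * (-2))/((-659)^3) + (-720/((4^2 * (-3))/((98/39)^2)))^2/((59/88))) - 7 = 64168709899506663686/4340344225875489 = 14784.24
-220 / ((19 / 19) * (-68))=55 / 17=3.24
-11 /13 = -0.85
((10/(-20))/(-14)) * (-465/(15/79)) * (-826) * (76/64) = 2745329/32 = 85791.53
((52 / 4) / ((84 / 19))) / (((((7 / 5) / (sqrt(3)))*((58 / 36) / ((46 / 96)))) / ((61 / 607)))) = 1732705*sqrt(3) / 27601504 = 0.11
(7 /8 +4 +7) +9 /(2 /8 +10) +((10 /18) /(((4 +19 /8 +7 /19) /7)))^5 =2192060972673221467 /171029820321225000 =12.82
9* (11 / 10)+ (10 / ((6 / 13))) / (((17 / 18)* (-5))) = 903 / 170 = 5.31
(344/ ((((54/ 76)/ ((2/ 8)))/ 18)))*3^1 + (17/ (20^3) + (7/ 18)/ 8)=470595653/ 72000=6536.05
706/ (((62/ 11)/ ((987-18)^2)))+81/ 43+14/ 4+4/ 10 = 1567773869187/ 13330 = 117612443.30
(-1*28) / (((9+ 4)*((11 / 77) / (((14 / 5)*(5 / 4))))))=-686 / 13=-52.77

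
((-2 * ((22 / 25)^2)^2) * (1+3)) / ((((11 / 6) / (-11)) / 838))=24122.15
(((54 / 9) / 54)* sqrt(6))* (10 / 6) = 5* sqrt(6) / 27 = 0.45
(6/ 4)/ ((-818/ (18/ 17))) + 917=12751775/ 13906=917.00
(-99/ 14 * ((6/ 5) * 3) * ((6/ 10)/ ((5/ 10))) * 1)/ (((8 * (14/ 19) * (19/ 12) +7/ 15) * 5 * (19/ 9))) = -48114/ 162925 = -0.30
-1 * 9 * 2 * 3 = -54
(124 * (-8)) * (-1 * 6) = 5952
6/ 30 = 0.20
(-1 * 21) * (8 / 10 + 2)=-294 / 5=-58.80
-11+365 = 354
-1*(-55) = 55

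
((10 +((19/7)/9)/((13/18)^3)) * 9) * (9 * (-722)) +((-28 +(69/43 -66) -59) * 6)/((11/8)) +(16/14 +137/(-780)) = -275970587562223/436456020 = -632298.73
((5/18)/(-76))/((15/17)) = -17/4104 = -0.00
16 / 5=3.20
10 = 10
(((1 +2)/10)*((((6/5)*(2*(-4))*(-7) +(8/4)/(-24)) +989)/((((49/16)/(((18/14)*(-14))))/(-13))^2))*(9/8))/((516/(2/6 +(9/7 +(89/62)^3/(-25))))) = 162881354080281213/26912481863750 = 6052.26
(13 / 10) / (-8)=-13 / 80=-0.16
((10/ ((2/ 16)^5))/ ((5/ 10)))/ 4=163840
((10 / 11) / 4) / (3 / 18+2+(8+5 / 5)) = 15 / 737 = 0.02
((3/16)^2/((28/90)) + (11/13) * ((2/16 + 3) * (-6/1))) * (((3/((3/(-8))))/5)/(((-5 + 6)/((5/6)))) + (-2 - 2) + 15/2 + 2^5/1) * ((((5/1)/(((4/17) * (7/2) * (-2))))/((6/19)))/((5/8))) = 8278.13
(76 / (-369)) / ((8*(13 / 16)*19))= -8 / 4797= -0.00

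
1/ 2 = 0.50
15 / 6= 2.50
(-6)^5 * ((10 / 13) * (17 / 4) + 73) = -7709904 / 13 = -593069.54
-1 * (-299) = 299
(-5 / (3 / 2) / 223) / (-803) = 10 / 537207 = 0.00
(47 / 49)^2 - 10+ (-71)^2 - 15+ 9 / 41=5017.14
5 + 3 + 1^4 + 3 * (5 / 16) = 159 / 16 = 9.94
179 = 179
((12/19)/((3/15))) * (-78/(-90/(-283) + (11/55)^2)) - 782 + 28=-69398758/48127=-1441.99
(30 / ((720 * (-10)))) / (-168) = 1 / 40320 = 0.00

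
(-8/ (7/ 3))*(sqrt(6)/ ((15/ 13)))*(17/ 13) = -136*sqrt(6)/ 35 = -9.52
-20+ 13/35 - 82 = -3557/35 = -101.63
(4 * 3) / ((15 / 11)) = 44 / 5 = 8.80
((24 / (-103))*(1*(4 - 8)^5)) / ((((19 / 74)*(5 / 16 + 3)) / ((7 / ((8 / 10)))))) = 254607360 / 103721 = 2454.73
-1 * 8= -8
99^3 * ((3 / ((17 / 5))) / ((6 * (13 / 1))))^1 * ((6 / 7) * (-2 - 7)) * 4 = -523961460 / 1547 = -338695.19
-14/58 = -7/29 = -0.24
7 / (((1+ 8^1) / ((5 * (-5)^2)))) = 875 / 9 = 97.22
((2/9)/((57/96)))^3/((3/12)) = 1048576/5000211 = 0.21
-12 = -12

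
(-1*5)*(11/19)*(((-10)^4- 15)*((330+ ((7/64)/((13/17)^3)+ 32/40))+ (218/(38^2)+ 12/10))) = -9265805978300025/964430272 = -9607543.69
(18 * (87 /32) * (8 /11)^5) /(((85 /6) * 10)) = 4810752 /68446675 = 0.07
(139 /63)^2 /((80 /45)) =19321 /7056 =2.74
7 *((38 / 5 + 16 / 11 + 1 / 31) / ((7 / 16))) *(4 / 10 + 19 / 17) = 31977552 / 144925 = 220.65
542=542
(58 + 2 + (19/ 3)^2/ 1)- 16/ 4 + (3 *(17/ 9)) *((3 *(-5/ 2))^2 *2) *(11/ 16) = 153905/ 288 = 534.39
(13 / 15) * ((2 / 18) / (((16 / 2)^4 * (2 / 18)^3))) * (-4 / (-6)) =117 / 10240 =0.01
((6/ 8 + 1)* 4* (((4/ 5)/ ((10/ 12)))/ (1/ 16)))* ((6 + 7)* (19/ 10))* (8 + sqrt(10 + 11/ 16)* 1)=248976* sqrt(19)/ 125 + 2655744/ 125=29928.04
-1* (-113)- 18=95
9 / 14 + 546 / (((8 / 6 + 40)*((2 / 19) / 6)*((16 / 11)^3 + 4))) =145857897 / 1362760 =107.03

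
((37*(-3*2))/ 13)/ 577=-222/ 7501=-0.03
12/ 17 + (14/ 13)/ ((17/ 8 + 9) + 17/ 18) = 152700/ 192049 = 0.80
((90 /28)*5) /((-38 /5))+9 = 3663 /532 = 6.89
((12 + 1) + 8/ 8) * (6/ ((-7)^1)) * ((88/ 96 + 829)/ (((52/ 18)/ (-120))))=5377860/ 13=413681.54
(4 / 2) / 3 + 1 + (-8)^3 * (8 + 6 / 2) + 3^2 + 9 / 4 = -67429 / 12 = -5619.08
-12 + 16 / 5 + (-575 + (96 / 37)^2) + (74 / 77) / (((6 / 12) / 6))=-298074027 / 527065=-565.54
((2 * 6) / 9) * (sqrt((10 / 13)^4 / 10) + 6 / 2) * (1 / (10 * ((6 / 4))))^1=8 * sqrt(10) / 1521 + 4 / 15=0.28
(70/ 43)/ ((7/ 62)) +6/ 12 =1283/ 86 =14.92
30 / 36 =5 / 6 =0.83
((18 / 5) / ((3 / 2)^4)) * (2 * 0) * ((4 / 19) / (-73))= 0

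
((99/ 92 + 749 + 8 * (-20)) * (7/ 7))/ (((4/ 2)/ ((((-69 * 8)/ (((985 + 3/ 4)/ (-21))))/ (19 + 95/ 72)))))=140711904/ 824087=170.75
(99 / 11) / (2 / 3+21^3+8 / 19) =0.00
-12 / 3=-4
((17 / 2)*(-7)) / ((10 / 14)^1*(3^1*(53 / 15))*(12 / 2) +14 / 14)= -833 / 650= -1.28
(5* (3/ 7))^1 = 15/ 7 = 2.14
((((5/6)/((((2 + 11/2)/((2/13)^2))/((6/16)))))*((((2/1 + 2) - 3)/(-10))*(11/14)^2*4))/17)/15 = -121/126699300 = -0.00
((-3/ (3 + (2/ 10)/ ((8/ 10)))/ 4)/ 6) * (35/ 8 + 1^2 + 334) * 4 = -2715/ 52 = -52.21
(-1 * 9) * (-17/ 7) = 21.86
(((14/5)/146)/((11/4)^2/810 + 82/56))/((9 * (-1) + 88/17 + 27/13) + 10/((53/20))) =82646928/12872320169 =0.01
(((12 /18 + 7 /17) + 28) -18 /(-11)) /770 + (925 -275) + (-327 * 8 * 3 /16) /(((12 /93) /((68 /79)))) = -44739208223 /17062815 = -2622.03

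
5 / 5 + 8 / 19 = 27 / 19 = 1.42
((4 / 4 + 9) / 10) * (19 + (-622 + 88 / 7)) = -590.43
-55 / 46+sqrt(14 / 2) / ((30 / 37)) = -55 / 46+37 * sqrt(7) / 30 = 2.07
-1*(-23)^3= 12167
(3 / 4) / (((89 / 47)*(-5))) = -141 / 1780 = -0.08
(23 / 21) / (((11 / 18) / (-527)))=-72726 / 77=-944.49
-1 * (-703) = 703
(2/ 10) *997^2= 994009/ 5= 198801.80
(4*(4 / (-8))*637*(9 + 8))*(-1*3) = 64974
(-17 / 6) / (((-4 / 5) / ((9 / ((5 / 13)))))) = 663 / 8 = 82.88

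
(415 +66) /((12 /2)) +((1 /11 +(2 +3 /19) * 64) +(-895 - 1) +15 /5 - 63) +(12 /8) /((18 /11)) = -1847695 /2508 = -736.72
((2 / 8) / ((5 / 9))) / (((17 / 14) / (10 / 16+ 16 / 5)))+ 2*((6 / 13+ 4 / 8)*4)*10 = 407371 / 5200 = 78.34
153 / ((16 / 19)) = 2907 / 16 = 181.69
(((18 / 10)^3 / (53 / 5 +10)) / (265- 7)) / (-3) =-81 / 221450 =-0.00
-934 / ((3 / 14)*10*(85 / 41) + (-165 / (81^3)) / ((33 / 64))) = -142457011578 / 677495435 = -210.27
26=26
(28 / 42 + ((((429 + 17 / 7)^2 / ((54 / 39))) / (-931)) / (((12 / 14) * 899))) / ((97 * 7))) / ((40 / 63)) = 35788202263 / 34098117060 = 1.05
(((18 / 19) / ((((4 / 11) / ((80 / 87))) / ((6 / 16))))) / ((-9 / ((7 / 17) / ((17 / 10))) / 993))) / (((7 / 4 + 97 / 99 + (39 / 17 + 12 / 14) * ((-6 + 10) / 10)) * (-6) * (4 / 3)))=1324686825 / 1761361313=0.75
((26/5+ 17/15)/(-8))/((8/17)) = -1.68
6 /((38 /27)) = 81 /19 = 4.26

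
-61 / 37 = -1.65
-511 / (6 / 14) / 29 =-3577 / 87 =-41.11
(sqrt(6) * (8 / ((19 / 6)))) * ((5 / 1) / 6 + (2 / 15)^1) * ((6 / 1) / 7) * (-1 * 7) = -1392 * sqrt(6) / 95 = -35.89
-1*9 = -9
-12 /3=-4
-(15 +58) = -73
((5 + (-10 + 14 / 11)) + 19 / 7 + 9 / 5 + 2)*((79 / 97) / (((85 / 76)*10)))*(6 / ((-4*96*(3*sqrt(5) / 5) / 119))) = -1610573*sqrt(5) / 12804000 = -0.28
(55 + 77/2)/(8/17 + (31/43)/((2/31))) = 136697/17025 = 8.03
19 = 19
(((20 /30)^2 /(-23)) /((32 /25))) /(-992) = 25 /1642752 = 0.00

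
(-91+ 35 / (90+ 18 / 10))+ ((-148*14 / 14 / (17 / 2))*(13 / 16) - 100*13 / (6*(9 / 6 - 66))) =-4002925 / 39474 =-101.41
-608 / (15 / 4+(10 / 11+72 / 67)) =-1792384 / 16903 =-106.04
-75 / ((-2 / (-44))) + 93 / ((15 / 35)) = -1433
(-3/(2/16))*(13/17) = -312/17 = -18.35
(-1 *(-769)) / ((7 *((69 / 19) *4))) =14611 / 1932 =7.56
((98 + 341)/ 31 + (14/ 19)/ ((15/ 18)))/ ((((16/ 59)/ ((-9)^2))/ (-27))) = -5717323197/ 47120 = -121335.38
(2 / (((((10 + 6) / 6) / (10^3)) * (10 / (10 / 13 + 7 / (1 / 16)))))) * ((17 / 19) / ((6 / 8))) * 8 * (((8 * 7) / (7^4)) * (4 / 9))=638003200 / 762489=836.74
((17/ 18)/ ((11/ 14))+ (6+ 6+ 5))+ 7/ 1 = 25.20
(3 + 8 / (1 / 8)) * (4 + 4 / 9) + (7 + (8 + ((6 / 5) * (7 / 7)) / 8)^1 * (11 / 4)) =235577 / 720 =327.19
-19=-19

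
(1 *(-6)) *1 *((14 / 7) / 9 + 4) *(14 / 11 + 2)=-912 / 11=-82.91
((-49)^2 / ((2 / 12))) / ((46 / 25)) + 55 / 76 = 13686965 / 1748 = 7830.07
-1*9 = -9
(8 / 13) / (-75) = -8 / 975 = -0.01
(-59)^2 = 3481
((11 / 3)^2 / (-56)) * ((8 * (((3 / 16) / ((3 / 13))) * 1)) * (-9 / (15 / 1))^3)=4719 / 14000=0.34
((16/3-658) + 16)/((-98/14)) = 1910/21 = 90.95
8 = 8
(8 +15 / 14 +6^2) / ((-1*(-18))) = 631 / 252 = 2.50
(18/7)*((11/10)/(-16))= -0.18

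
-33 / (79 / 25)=-825 / 79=-10.44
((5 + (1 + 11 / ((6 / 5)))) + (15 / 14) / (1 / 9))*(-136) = -70856 / 21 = -3374.10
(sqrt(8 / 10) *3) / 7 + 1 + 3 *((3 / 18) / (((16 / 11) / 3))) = 6 *sqrt(5) / 35 + 65 / 32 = 2.41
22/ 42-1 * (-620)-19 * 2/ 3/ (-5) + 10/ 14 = 21832/ 35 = 623.77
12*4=48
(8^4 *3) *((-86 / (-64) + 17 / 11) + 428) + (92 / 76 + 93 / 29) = 32091606806 / 6061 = 5294770.96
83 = 83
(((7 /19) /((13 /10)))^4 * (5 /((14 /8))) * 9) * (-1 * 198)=-122245200000 /3722098081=-32.84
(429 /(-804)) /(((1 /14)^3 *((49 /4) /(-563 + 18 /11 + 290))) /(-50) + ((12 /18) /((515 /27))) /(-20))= 123104982000 /403114009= 305.39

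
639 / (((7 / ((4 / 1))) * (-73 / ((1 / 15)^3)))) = -284 / 191625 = -0.00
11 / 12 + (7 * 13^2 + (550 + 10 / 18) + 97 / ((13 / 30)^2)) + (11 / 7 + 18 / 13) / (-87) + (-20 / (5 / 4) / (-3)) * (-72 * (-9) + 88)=7628100607 / 1235052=6176.34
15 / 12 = 5 / 4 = 1.25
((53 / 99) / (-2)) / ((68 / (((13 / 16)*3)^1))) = -689 / 71808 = -0.01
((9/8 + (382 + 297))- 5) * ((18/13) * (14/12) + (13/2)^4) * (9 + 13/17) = 166594963007/14144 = 11778490.03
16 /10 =8 /5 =1.60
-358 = -358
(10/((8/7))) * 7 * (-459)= -28113.75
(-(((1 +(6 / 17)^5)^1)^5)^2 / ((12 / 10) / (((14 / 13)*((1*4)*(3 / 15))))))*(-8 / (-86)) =-3938980262422053504185705767742012543536909173456090047271154288 / 55844336007810214424519045283646353948623191322608349227581846573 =-0.07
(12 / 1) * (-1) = -12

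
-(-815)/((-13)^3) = -815/2197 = -0.37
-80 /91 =-0.88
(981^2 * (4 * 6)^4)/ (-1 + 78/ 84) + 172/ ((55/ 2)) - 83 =-245851978018941/ 55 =-4470035963980.75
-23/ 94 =-0.24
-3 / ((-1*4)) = 3 / 4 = 0.75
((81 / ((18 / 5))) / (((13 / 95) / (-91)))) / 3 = -9975 / 2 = -4987.50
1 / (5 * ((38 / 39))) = 39 / 190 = 0.21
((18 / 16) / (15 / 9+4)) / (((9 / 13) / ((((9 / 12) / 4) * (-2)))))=-117 / 1088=-0.11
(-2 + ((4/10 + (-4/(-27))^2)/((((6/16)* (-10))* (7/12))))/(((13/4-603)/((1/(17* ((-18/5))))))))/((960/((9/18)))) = -9365228813/8990596036800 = -0.00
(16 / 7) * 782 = 12512 / 7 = 1787.43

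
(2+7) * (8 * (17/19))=1224/19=64.42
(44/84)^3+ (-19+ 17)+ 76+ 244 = 318.14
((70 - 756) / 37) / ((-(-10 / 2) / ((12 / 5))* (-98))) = 84 / 925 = 0.09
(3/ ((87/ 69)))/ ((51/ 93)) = 2139/ 493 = 4.34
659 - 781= -122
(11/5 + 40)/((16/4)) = 211/20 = 10.55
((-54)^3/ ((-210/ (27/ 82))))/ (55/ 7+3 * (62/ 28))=708588/ 41615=17.03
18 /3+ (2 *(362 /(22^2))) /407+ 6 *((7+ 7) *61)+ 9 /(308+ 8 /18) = 701325108823 /136709672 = 5130.03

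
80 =80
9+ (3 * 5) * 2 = 39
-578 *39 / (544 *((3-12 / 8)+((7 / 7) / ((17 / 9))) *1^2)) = -3757 / 184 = -20.42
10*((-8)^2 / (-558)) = -320 / 279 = -1.15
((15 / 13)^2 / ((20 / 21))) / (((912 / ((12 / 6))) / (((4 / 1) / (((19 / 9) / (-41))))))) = -116235 / 488072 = -0.24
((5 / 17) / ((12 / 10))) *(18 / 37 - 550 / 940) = -0.02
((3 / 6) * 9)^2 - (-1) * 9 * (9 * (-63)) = -20331 / 4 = -5082.75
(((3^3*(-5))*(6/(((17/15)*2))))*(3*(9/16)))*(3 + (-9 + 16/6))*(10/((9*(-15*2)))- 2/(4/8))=-1103625/136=-8114.89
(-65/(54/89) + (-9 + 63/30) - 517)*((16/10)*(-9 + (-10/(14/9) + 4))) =10904192/945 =11538.83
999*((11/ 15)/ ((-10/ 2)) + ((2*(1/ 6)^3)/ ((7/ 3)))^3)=-146.52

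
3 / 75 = 1 / 25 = 0.04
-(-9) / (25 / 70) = 126 / 5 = 25.20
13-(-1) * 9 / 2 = 17.50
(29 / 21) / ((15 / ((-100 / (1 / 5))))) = -2900 / 63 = -46.03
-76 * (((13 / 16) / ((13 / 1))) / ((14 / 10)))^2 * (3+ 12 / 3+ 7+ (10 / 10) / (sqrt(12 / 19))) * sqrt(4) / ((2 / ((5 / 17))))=-2375 / 3808 - 2375 * sqrt(57) / 319872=-0.68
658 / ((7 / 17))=1598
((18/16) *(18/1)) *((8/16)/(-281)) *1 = -81/2248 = -0.04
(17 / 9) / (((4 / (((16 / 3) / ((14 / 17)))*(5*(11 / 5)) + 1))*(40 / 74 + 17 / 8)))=1908386 / 149121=12.80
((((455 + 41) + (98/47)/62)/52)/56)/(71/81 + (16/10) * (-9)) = -292702005/23237727968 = -0.01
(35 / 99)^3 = 42875 / 970299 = 0.04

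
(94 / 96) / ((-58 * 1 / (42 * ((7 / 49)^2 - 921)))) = 265127 / 406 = 653.02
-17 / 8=-2.12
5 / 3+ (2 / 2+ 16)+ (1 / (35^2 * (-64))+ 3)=5095997 / 235200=21.67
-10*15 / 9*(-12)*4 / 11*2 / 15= 9.70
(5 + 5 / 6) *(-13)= -455 / 6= -75.83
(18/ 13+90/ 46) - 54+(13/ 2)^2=-8.41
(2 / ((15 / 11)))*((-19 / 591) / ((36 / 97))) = -20273 / 159570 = -0.13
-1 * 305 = -305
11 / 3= 3.67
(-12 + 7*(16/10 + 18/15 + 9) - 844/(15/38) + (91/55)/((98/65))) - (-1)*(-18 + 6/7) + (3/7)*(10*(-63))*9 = -1489481/330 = -4513.58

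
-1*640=-640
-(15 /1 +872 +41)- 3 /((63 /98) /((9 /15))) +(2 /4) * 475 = -6933 /10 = -693.30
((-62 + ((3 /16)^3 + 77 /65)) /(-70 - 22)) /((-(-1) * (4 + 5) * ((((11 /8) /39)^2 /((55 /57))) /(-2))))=-210466529 /1845888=-114.02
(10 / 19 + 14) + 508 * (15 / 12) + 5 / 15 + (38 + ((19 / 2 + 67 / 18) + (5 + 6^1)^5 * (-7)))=-192658162 / 171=-1126655.92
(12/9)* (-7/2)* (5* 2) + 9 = -113/3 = -37.67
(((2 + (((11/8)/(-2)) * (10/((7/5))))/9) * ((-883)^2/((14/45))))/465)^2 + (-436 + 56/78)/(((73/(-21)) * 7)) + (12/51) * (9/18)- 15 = 5269457651903369975357/85765605149952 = 61440220.04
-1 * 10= -10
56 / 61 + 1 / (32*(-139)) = 249027 / 271328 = 0.92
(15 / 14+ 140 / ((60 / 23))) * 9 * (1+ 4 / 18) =25289 / 42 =602.12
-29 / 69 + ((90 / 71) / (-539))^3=-1625321772255161 / 3867144786718521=-0.42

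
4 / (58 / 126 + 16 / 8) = 252 / 155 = 1.63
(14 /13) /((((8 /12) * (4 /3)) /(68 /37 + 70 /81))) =28343 /8658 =3.27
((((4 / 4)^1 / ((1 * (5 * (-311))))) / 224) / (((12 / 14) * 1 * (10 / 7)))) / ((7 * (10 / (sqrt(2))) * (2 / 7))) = -7 * sqrt(2) / 59712000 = -0.00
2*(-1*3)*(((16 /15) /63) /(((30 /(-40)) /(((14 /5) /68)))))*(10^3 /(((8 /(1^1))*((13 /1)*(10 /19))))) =608 /5967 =0.10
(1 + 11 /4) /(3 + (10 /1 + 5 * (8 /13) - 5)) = 65 /192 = 0.34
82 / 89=0.92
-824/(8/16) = -1648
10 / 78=5 / 39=0.13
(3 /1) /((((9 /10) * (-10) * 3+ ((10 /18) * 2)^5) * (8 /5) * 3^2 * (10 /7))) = -0.01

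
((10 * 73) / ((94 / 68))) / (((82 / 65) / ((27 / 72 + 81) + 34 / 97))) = 25578468175 / 747676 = 34210.63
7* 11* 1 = 77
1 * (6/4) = 3/2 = 1.50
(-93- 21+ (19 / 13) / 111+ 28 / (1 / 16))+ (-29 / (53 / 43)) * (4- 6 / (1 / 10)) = 126312569 / 76479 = 1651.60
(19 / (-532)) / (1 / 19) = -19 / 28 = -0.68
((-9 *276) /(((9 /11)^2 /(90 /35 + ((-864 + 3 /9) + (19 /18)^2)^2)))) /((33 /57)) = -2628056688944137 /551124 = -4768539727.80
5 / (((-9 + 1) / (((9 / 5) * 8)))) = -9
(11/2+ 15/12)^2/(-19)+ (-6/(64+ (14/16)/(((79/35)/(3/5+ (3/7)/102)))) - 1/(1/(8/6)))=-4814624131/1258801680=-3.82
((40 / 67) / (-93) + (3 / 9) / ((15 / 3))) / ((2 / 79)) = 148283 / 62310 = 2.38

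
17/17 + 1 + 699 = 701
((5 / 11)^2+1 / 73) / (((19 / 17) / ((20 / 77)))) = 94520 / 1846097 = 0.05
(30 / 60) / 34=1 / 68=0.01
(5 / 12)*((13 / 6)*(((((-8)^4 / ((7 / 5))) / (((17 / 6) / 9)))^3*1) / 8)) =152637768990720000 / 1685159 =90577665959.54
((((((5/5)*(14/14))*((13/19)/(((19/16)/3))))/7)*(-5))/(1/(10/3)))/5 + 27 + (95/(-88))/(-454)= 2643024913/100958704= 26.18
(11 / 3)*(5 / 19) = 55 / 57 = 0.96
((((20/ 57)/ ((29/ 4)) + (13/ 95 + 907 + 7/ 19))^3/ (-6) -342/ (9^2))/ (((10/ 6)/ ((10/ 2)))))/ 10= -422032140055724364991/ 11291680192500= -37375495.31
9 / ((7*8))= 9 / 56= 0.16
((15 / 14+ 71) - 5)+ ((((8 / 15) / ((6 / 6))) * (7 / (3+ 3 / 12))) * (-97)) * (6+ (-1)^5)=-267571 / 546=-490.06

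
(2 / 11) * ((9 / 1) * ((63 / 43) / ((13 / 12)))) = 13608 / 6149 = 2.21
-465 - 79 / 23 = -10774 / 23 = -468.43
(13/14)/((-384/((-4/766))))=13/1029504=0.00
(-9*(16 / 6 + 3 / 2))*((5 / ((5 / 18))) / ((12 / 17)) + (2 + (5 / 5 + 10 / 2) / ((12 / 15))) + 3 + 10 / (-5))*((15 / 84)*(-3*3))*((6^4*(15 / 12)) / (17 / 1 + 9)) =12301875 / 91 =135185.44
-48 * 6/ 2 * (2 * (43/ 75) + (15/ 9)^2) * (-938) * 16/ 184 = 26504128/ 575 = 46094.14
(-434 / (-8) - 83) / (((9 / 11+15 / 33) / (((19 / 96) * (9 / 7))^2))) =-4109985 / 2809856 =-1.46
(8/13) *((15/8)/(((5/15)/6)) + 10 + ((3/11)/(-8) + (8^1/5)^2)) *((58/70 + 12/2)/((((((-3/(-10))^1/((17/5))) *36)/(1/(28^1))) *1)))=413641841/189189000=2.19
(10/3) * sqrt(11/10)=sqrt(110)/3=3.50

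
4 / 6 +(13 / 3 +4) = 9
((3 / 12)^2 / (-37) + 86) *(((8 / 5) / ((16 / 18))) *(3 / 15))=458199 / 14800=30.96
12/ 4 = 3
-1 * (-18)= 18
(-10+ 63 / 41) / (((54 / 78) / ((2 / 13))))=-694 / 369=-1.88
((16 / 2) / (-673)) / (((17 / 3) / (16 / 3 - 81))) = 1816 / 11441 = 0.16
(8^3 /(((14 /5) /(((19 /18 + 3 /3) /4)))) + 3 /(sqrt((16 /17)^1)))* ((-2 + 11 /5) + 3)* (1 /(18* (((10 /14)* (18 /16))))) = 112* sqrt(17) /675 + 75776 /3645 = 21.47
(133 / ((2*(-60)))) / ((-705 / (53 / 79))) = 0.00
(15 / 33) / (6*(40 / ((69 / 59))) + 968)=115 / 296824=0.00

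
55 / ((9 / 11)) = 605 / 9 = 67.22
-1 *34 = -34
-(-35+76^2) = -5741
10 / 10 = 1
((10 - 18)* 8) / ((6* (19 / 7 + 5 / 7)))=-28 / 9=-3.11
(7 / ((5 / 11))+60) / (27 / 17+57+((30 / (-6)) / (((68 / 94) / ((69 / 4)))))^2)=6972992 / 1320049365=0.01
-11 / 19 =-0.58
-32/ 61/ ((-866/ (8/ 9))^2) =-512/ 926383149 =-0.00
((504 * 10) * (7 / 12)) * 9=26460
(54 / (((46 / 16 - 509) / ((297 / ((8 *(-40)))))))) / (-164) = -8019 / 13280720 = -0.00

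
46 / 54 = 23 / 27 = 0.85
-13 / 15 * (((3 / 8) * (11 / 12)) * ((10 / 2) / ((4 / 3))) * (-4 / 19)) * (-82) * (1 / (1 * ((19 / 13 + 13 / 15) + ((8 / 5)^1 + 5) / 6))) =-1143285 / 203224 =-5.63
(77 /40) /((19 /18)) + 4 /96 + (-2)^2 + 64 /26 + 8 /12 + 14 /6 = 335729 /29640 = 11.33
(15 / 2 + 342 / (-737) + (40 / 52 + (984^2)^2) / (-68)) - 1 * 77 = -2245594028596480 / 162877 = -13787054210.21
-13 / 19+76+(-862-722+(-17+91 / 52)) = -115819 / 76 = -1523.93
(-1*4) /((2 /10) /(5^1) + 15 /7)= -350 /191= -1.83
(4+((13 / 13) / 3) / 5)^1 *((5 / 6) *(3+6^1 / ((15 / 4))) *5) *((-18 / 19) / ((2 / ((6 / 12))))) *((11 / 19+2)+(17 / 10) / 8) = -5952929 / 115520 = -51.53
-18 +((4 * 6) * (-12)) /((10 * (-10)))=-378 /25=-15.12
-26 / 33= -0.79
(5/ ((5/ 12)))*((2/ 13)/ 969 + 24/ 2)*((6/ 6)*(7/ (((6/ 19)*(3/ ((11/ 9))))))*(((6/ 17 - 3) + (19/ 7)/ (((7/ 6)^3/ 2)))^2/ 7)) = 40715960761652/ 368192075069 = 110.58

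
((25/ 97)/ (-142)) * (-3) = 75/ 13774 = 0.01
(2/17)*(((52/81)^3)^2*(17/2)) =19770609664/282429536481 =0.07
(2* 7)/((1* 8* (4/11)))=77/16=4.81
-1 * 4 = -4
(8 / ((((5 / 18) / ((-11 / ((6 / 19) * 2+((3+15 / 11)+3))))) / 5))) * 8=-882816 / 557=-1584.95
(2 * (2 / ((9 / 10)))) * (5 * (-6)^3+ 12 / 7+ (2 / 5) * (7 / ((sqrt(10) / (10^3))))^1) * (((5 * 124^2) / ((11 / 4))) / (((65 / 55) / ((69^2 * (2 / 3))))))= -32743843942400 / 91+ 3643988992000 * sqrt(10) / 39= -64353102359.31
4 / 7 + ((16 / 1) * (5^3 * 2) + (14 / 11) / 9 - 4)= 2769722 / 693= 3996.71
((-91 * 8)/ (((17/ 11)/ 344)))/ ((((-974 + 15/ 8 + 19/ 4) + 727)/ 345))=2534371840/ 10897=232575.19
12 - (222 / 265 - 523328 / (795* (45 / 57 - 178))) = 782 / 105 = 7.45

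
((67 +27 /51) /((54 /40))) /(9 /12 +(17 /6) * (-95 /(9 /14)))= -91840 /767363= -0.12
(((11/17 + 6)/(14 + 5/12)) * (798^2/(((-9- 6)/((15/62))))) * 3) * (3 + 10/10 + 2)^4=-1678656099456/91171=-18412171.63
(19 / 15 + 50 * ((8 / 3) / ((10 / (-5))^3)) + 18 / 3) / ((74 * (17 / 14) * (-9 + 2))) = 47 / 3145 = 0.01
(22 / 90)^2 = 121 / 2025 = 0.06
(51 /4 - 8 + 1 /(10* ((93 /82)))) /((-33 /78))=-116987 /10230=-11.44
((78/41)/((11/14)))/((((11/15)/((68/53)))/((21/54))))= 433160/262933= 1.65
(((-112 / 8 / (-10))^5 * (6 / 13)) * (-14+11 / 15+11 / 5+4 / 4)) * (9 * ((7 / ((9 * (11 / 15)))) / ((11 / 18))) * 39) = -5755859676 / 378125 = -15222.11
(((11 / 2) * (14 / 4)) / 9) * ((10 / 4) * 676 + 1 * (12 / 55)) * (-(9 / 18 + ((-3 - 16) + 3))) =10086377 / 180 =56035.43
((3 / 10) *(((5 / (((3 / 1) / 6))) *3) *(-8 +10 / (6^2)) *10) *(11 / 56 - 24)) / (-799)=-926435 / 44744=-20.71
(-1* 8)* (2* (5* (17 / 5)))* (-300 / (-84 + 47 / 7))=-571200 / 541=-1055.82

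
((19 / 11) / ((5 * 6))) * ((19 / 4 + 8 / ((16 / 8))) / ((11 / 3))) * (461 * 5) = 306565 / 968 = 316.70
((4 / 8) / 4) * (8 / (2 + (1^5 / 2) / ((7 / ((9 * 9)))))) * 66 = 924 / 109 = 8.48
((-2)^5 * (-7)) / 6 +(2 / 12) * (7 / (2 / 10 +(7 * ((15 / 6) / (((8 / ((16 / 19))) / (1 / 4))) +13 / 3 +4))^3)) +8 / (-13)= 17247016249673144 / 469716151241103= 36.72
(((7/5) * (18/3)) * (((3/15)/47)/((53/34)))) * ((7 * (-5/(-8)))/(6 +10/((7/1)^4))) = 352947/21123680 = 0.02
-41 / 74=-0.55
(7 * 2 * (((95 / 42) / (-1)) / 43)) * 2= -190 / 129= -1.47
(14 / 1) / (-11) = -14 / 11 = -1.27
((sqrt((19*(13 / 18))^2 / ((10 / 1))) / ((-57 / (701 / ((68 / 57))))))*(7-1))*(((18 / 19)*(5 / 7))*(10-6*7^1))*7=218712*sqrt(10) / 17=40684.00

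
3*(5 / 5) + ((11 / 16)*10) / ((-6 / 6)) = -31 / 8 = -3.88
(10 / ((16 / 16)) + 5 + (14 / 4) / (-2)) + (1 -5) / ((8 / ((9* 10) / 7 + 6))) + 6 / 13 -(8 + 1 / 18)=-12359 / 3276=-3.77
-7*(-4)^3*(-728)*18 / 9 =-652288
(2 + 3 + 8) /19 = 13 /19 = 0.68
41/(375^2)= 41/140625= 0.00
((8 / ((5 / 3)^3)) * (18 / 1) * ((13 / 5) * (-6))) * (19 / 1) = -5762016 / 625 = -9219.23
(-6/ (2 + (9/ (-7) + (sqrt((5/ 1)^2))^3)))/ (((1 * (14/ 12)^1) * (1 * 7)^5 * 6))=-3/ 7395080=-0.00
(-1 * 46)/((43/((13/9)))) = -598/387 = -1.55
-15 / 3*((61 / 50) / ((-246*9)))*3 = 61 / 7380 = 0.01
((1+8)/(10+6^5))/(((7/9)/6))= 243/27251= 0.01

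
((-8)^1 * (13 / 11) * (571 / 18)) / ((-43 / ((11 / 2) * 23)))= 341458 / 387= 882.32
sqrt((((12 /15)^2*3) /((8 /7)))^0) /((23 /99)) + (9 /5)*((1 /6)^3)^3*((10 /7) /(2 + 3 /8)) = 921479351 /214081056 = 4.30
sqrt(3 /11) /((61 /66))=0.57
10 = 10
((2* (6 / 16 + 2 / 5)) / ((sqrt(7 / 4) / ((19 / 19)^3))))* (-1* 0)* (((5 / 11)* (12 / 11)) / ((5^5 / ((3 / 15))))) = 0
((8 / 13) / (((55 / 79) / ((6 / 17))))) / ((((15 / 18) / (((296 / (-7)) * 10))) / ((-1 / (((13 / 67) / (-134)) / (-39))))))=362779001856 / 85085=4263724.53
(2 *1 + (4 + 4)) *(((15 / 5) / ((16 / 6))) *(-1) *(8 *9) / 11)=-73.64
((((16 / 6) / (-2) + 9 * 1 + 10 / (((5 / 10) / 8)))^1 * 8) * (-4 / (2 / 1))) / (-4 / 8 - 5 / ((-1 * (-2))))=8048 / 9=894.22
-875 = -875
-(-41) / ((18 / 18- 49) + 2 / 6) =-123 / 143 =-0.86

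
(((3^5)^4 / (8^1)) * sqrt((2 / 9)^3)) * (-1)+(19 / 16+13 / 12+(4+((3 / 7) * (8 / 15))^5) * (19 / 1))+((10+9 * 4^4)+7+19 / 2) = 6072661593791 / 2521050000 - 129140163 * sqrt(2) / 4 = -45655533.71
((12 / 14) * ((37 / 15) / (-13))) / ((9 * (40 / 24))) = -74 / 6825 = -0.01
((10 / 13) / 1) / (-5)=-2 / 13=-0.15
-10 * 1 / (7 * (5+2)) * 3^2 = -1.84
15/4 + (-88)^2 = 30991/4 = 7747.75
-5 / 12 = -0.42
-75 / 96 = -25 / 32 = -0.78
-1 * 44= -44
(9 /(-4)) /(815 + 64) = -3 /1172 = -0.00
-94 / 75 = -1.25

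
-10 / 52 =-5 / 26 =-0.19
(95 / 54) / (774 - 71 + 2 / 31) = 589 / 235386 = 0.00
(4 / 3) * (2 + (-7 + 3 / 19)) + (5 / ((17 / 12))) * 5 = 10844 / 969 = 11.19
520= 520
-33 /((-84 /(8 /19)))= 22 /133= 0.17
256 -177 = 79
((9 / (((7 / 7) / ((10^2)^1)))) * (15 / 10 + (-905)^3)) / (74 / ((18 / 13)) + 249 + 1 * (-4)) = -3001931375175 / 1343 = -2235243019.49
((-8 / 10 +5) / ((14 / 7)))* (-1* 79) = -1659 / 10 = -165.90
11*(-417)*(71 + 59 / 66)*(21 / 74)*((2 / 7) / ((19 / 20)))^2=-791466000 / 93499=-8464.97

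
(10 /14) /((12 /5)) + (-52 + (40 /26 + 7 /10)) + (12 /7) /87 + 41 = -1337057 /158340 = -8.44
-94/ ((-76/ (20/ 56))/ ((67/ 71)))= 0.42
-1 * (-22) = 22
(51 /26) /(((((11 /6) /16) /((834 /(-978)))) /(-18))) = 262.77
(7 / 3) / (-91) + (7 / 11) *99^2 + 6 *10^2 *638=15172442 / 39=389036.97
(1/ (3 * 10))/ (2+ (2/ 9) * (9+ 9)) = 1/ 180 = 0.01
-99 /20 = -4.95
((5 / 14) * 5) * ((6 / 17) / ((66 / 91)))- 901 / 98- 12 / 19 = -8.96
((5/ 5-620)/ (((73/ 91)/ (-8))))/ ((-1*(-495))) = 450632/ 36135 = 12.47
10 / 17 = 0.59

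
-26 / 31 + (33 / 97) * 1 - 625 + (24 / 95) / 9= -536025034 / 856995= -625.47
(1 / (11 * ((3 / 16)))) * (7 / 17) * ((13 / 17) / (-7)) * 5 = -1040 / 9537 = -0.11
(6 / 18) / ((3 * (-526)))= -1 / 4734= -0.00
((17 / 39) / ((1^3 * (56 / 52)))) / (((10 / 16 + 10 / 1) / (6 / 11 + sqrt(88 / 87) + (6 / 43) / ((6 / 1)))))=1076 / 49665 + 8 * sqrt(1914) / 9135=0.06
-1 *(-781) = 781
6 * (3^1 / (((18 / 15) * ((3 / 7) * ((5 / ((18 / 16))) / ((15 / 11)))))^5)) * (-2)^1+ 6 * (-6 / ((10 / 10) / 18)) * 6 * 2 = -328406336143569 / 42218553344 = -7778.72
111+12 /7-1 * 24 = 88.71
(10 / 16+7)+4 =93 / 8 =11.62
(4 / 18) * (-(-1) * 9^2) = 18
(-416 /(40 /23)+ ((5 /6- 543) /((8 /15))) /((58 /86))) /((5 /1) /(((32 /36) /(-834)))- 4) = 4051919 /10892980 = 0.37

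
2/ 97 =0.02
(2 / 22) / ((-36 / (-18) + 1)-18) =-1 / 165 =-0.01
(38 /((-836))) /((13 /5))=-0.02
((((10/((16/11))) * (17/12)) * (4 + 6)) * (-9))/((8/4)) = -14025/32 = -438.28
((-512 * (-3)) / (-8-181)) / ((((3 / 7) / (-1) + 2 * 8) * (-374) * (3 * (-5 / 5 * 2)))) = -128 / 550341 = -0.00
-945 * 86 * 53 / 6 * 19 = -13639815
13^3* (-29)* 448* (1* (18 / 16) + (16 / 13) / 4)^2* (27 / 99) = -175765317 / 11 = -15978665.18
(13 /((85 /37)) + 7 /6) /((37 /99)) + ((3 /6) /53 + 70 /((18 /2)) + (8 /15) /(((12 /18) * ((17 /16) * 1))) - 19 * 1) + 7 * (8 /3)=39708794 /1500165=26.47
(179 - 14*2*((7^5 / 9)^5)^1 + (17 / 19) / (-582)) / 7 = -138409010098278450522647561 / 1523582298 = -90844459324558554.65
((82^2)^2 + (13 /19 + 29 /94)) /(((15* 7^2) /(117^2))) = 368457450221367 /437570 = 842053729.05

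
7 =7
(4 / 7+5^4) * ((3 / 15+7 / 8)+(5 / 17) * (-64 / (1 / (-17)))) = 56239497 / 280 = 200855.35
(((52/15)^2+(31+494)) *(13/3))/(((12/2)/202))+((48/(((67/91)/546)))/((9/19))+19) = 20827592984/135675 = 153510.91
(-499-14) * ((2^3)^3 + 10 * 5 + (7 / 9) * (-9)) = -284715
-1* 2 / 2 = -1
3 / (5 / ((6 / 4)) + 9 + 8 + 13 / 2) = 18 / 161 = 0.11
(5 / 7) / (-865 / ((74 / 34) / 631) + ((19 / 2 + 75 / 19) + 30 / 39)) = -91390 / 32084461633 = -0.00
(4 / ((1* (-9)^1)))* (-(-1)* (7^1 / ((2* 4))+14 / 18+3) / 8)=-335 / 1296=-0.26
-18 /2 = -9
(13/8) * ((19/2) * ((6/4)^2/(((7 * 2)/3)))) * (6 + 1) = 6669/128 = 52.10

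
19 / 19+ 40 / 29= 2.38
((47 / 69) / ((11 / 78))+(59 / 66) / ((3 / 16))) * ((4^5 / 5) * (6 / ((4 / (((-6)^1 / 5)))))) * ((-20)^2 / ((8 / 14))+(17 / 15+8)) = -21640005632 / 8625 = -2508986.16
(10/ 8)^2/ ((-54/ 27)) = -25/ 32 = -0.78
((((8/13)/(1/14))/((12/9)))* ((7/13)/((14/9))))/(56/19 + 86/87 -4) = -312417/8957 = -34.88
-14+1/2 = -13.50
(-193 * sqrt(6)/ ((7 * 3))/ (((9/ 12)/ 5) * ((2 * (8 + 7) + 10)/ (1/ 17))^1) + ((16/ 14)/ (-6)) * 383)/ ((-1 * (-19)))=-1532/ 399 - 193 * sqrt(6)/ 40698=-3.85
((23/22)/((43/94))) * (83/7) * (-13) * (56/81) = -9331192/38313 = -243.55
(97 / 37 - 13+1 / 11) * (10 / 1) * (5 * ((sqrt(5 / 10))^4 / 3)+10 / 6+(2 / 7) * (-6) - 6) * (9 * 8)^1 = 10802460 / 259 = 41708.34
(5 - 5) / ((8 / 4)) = 0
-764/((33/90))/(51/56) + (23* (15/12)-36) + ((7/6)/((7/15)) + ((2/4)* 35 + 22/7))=-11896305/5236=-2272.02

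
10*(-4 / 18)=-2.22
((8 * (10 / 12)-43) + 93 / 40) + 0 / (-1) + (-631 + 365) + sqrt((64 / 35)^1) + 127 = -20761 / 120 + 8 * sqrt(35) / 35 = -171.66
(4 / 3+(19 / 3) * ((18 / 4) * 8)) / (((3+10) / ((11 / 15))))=7568 / 585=12.94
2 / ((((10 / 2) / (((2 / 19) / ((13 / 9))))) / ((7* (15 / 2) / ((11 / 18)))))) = 6804 / 2717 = 2.50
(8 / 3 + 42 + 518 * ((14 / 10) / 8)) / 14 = 8119 / 840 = 9.67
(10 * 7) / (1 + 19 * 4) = 10 / 11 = 0.91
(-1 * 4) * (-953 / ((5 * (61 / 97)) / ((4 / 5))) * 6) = 8874336 / 1525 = 5819.24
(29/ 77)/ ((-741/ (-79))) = 2291/ 57057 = 0.04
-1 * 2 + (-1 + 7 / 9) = -20 / 9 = -2.22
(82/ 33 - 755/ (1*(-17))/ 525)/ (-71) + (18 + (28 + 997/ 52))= 1573976871/ 24164140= 65.14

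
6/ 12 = 1/ 2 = 0.50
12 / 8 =3 / 2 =1.50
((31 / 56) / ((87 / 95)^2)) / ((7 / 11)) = 3077525 / 2967048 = 1.04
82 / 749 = 0.11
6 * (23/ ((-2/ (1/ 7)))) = -69/ 7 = -9.86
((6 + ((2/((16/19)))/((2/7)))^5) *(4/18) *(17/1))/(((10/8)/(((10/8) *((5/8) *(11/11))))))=3537877424665/37748736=93721.75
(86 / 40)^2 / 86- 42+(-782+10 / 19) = -12515983 / 15200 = -823.42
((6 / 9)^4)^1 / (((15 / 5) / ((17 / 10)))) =136 / 1215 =0.11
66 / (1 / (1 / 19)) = 66 / 19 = 3.47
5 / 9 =0.56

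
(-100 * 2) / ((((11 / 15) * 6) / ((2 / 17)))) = -1000 / 187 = -5.35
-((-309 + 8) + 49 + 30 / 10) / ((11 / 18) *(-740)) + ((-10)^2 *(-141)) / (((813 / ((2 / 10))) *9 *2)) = -7378699 / 9926730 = -0.74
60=60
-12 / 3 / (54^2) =-1 / 729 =-0.00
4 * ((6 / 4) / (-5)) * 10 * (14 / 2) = -84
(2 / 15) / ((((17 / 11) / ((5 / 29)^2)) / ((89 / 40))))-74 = -12694757 / 171564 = -73.99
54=54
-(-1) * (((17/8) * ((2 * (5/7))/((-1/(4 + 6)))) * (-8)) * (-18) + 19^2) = -28073/7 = -4010.43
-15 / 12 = -1.25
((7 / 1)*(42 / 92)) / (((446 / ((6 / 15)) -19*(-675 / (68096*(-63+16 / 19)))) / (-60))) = -3733244928 / 21709479821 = -0.17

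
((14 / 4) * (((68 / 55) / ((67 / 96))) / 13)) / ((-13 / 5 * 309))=-7616 / 12828959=-0.00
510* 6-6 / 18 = 9179 / 3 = 3059.67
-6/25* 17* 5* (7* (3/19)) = -2142/95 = -22.55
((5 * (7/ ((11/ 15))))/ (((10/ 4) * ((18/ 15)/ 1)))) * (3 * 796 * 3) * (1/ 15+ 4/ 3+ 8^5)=41082996780/ 11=3734817889.09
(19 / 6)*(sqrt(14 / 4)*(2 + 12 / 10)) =76*sqrt(14) / 15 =18.96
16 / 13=1.23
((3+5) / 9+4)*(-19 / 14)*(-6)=39.81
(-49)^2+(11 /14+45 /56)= 134545 /56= 2402.59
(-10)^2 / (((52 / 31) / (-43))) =-33325 / 13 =-2563.46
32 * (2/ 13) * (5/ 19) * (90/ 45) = 640/ 247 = 2.59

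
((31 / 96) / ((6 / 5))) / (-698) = -155 / 402048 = -0.00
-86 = -86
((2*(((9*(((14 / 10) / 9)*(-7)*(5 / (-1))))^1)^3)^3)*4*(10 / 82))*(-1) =-1588696193083364.88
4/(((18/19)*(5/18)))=76/5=15.20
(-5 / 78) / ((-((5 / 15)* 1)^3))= 45 / 26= 1.73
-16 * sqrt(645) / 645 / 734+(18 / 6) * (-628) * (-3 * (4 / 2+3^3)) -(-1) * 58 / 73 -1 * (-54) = 11969284 / 73 -8 * sqrt(645) / 236715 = 163962.79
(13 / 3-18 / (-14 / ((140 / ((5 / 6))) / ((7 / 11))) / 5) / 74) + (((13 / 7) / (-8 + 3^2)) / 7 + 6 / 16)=1214333 / 43512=27.91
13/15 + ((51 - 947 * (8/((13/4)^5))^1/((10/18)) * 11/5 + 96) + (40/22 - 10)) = 17442994312/306316725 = 56.94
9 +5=14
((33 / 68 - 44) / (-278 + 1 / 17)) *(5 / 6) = 2959 / 22680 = 0.13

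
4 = 4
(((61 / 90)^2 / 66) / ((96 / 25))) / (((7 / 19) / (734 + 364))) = 4312639 / 798336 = 5.40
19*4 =76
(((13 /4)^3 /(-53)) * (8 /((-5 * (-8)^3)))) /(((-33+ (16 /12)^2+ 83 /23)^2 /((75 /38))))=-1412088795 /269527978737664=-0.00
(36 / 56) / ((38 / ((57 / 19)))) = 0.05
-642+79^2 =5599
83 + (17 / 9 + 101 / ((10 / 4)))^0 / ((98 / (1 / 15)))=122011 / 1470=83.00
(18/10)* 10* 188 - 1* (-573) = 3957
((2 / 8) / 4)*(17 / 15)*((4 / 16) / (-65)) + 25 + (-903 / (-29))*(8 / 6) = 120369107 / 1809600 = 66.52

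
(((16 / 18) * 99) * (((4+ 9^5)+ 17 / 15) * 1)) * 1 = 77951456 / 15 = 5196763.73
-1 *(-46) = 46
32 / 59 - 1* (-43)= 2569 / 59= 43.54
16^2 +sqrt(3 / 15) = sqrt(5) / 5 +256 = 256.45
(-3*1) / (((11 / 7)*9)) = -7 / 33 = -0.21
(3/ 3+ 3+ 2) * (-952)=-5712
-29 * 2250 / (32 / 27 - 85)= 1761750 / 2263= 778.50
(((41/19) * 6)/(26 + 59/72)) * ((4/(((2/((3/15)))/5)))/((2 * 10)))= 8856/183445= 0.05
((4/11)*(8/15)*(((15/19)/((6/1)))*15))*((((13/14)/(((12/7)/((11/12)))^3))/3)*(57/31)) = 385385/11570688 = 0.03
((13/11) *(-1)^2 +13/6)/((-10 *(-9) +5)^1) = 221/6270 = 0.04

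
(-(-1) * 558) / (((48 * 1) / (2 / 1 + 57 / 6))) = 2139 / 16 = 133.69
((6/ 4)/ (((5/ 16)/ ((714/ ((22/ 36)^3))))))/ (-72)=-1388016/ 6655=-208.57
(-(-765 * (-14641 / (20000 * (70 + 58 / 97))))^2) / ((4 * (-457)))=0.03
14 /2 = 7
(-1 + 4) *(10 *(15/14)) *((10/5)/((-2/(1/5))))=-6.43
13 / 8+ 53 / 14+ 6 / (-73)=21783 / 4088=5.33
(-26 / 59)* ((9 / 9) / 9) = -0.05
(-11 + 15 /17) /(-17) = 172 /289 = 0.60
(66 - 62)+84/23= 176/23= 7.65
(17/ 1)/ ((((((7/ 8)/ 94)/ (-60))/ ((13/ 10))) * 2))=-498576/ 7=-71225.14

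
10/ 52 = 5/ 26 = 0.19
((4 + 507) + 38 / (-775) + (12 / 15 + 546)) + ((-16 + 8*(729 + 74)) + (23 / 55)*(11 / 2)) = 11575479 / 1550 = 7468.05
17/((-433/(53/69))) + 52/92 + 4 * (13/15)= 199266/49795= 4.00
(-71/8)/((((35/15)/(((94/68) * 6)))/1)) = -30033/952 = -31.55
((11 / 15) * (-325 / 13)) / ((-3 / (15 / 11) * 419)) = 25 / 1257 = 0.02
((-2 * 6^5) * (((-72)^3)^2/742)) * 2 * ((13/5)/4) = -7041490329010176/1855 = -3795951659843.76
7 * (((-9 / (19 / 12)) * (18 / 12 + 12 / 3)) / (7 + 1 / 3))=-567 / 19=-29.84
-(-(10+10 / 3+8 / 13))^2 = -295936 / 1521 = -194.57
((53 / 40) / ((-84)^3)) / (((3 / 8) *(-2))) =53 / 17781120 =0.00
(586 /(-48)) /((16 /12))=-293 /32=-9.16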